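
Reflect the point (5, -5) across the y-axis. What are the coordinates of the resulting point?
(-5, -5)

Reflection across y-axis: (5, -5) → (-5, -5)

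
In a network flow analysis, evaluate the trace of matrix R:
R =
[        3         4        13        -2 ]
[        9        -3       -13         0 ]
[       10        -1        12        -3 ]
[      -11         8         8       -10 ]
tr(R) = 3 - 3 + 12 - 10 = 2

The trace of a square matrix is the sum of its diagonal entries.
Diagonal entries of R: R[0][0] = 3, R[1][1] = -3, R[2][2] = 12, R[3][3] = -10.
tr(R) = 3 - 3 + 12 - 10 = 2.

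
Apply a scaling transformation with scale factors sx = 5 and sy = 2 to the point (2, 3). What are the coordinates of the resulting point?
(10, 6)

Scaling matrix:
[[5, 0], [0, 2]]
Result: (2 × 5, 3 × 2) = (10, 6)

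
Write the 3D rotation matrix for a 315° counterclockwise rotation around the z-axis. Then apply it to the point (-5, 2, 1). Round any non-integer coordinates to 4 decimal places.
R = [[√2/2, √2/2, 0], [-√2/2, √2/2, 0], [0, 0, 1]]; R·(-5, 2, 1) = (-2.1213, 4.9497, 1.0000)

Rotation matrix for 315° around z-axis:
cos(315°) = √2/2, sin(315°) = -√2/2
R = [[√2/2, √2/2, 0], [-√2/2, √2/2, 0], [0, 0, 1]]
Apply to (-5, 2, 1): R·[-5, 2, 1]ᵀ = (-2.1213, 4.9497, 1.0000)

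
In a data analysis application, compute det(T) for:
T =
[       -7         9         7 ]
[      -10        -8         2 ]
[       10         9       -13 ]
det(T) = -1662

Expand along row 0 (cofactor expansion): det(T) = a*(e*i - f*h) - b*(d*i - f*g) + c*(d*h - e*g), where the 3×3 is [[a, b, c], [d, e, f], [g, h, i]].
Minor M_00 = (-8)*(-13) - (2)*(9) = 104 - 18 = 86.
Minor M_01 = (-10)*(-13) - (2)*(10) = 130 - 20 = 110.
Minor M_02 = (-10)*(9) - (-8)*(10) = -90 + 80 = -10.
det(T) = (-7)*(86) - (9)*(110) + (7)*(-10) = -602 - 990 - 70 = -1662.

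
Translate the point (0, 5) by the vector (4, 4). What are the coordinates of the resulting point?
(4, 9)

Translation by (4, 4):
x' = 0 + 4 = 4
y' = 5 + 4 = 9
Homogeneous matrix: [[1, 0, 4], [0, 1, 4], [0, 0, 1]]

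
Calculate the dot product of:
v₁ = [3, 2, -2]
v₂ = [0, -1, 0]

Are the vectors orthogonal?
-2, No

The dot product is the sum of products of corresponding components.
v₁·v₂ = (3)*(0) + (2)*(-1) + (-2)*(0) = 0 - 2 + 0 = -2.
Two vectors are orthogonal iff their dot product is 0; here the dot product is -2, so the vectors are not orthogonal.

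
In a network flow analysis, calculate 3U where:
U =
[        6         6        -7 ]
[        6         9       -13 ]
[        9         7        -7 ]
3U =
[       18        18       -21 ]
[       18        27       -39 ]
[       27        21       -21 ]

Scalar multiplication is elementwise: (3U)[i][j] = 3 * U[i][j].
  (3U)[0][0] = 3 * (6) = 18
  (3U)[0][1] = 3 * (6) = 18
  (3U)[0][2] = 3 * (-7) = -21
  (3U)[1][0] = 3 * (6) = 18
  (3U)[1][1] = 3 * (9) = 27
  (3U)[1][2] = 3 * (-13) = -39
  (3U)[2][0] = 3 * (9) = 27
  (3U)[2][1] = 3 * (7) = 21
  (3U)[2][2] = 3 * (-7) = -21
3U =
[       18        18       -21 ]
[       18        27       -39 ]
[       27        21       -21 ]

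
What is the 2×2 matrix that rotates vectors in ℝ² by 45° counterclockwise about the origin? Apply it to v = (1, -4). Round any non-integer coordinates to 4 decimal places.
R = [[√2/2, -√2/2], [√2/2, √2/2]]; R·v = (3.5355, -2.1213)

A counterclockwise rotation by angle θ in ℝ² has matrix R(θ) = [[cos θ, -sin θ], [sin θ, cos θ]].
For θ = 45°: cos θ = √2/2, sin θ = √2/2.
R(45°) = [[√2/2, -√2/2], [√2/2, √2/2]].
R·v = [√2/2·1 + (-√2/2)·-4, √2/2·1 + √2/2·-4] = (3.5355, -2.1213).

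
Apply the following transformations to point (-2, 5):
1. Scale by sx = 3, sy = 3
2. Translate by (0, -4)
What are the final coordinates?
(-6, 11)

Step 1: Scale (-2, 5) by (sx, sy) = (3, 3) → (-6, 15)
Step 2: Translate by (0, -4) → (-6, 11)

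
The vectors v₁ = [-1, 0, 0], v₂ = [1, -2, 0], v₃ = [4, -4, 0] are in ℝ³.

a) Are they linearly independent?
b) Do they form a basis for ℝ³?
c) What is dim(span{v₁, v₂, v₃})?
Not independent, not a basis, dim(span) = 2

Check whether v₃ can be written as a linear combination of v₁ and v₂.
v₃ = (-2)·v₁ + (2)·v₂ = [4, -4, 0], so the three vectors are linearly dependent.
Thus they do not form a basis for ℝ³, and dim(span{v₁, v₂, v₃}) = 2 (spanned by v₁ and v₂).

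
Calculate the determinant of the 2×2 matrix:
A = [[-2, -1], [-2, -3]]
4

For A = [[a, b], [c, d]], det(A) = a*d - b*c.
det(A) = (-2)*(-3) - (-1)*(-2) = 6 - 2 = 4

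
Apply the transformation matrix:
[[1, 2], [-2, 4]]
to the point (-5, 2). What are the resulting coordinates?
(-1, 18)

Matrix multiplication:
[[1, 2], [-2, 4]] × [-5, 2]ᵀ
= [1×-5 + 2×2, -2×-5 + 4×2]ᵀ
= [-1.0000, 18.0000]ᵀ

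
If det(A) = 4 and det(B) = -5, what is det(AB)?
-20

Use the multiplicative property of determinants: det(AB) = det(A)*det(B).
det(AB) = (4)*(-5) = -20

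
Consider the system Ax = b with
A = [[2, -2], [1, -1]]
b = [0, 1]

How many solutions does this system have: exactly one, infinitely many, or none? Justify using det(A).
No solution

det(A) = (2)*(-1) - (-2)*(1) = 0, so A is singular.
The column space of A is span(column 1) = span([2, 1]).
b = [0, 1] is not a scalar multiple of column 1, so b ∉ column space and the system is inconsistent — no solution.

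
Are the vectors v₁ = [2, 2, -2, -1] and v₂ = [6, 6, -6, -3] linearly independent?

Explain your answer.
No, linearly dependent (v₂ = 3·v₁)

Check whether there is a scalar k with v₂ = k·v₁.
Comparing components, k = 3 satisfies 3·[2, 2, -2, -1] = [6, 6, -6, -3].
Since v₂ is a scalar multiple of v₁, the two vectors are linearly dependent.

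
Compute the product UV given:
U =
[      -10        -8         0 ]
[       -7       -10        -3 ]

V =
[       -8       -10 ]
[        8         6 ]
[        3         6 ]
UV =
[       16        52 ]
[      -33        -8 ]

Matrix multiplication: (UV)[i][j] = sum over k of U[i][k] * V[k][j].
  (UV)[0][0] = (-10)*(-8) + (-8)*(8) + (0)*(3) = 16
  (UV)[0][1] = (-10)*(-10) + (-8)*(6) + (0)*(6) = 52
  (UV)[1][0] = (-7)*(-8) + (-10)*(8) + (-3)*(3) = -33
  (UV)[1][1] = (-7)*(-10) + (-10)*(6) + (-3)*(6) = -8
UV =
[       16        52 ]
[      -33        -8 ]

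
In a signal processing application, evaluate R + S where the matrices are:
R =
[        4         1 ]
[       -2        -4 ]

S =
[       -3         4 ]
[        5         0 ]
R + S =
[        1         5 ]
[        3        -4 ]

Matrix addition is elementwise: (R+S)[i][j] = R[i][j] + S[i][j].
  (R+S)[0][0] = (4) + (-3) = 1
  (R+S)[0][1] = (1) + (4) = 5
  (R+S)[1][0] = (-2) + (5) = 3
  (R+S)[1][1] = (-4) + (0) = -4
R + S =
[        1         5 ]
[        3        -4 ]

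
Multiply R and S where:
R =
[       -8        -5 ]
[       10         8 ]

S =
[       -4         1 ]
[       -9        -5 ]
RS =
[       77        17 ]
[     -112       -30 ]

Matrix multiplication: (RS)[i][j] = sum over k of R[i][k] * S[k][j].
  (RS)[0][0] = (-8)*(-4) + (-5)*(-9) = 77
  (RS)[0][1] = (-8)*(1) + (-5)*(-5) = 17
  (RS)[1][0] = (10)*(-4) + (8)*(-9) = -112
  (RS)[1][1] = (10)*(1) + (8)*(-5) = -30
RS =
[       77        17 ]
[     -112       -30 ]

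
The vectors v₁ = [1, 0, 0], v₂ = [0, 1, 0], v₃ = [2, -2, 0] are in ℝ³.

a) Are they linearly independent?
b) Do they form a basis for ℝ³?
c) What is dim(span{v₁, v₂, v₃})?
Not independent, not a basis, dim(span) = 2

Check whether v₃ can be written as a linear combination of v₁ and v₂.
v₃ = (2)·v₁ + (-2)·v₂ = [2, -2, 0], so the three vectors are linearly dependent.
Thus they do not form a basis for ℝ³, and dim(span{v₁, v₂, v₃}) = 2 (spanned by v₁ and v₂).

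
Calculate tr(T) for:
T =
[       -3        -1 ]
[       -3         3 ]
tr(T) = -3 + 3 = 0

The trace of a square matrix is the sum of its diagonal entries.
Diagonal entries of T: T[0][0] = -3, T[1][1] = 3.
tr(T) = -3 + 3 = 0.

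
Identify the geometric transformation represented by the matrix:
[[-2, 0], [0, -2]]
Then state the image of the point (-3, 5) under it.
uniform scaling by factor -2; image of (-3, 5) is (6, -10)

This is a diagonal matrix with equal entries -2, so it scales both axes by the same factor -2.
The matrix [[-2, 0], [0, -2]] represents: uniform scaling by factor -2.
Applying it to (-3, 5): [-2·-3 + 0·5, 0·-3 + -2·5] = (6, -10).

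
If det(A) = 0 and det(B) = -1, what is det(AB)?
0

Use the multiplicative property of determinants: det(AB) = det(A)*det(B).
det(AB) = (0)*(-1) = 0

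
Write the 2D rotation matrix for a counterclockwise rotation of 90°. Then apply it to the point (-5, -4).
R = [[0, -1], [1, 0]]; R·(-5, -4) = (4, -5)

Rotation matrix formula: R(θ) = [[cos θ, -sin θ], [sin θ, cos θ]]
For θ = 90°:
cos(90°) = 0
sin(90°) = 1
R = [[0, -1], [1, 0]]
Apply to (-5, -4): [0·-5 + (-1)·-4, 1·-5 + 0·-4] = (4, -5)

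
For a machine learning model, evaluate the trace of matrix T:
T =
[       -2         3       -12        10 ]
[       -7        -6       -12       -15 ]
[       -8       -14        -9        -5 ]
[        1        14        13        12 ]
tr(T) = -2 - 6 - 9 + 12 = -5

The trace of a square matrix is the sum of its diagonal entries.
Diagonal entries of T: T[0][0] = -2, T[1][1] = -6, T[2][2] = -9, T[3][3] = 12.
tr(T) = -2 - 6 - 9 + 12 = -5.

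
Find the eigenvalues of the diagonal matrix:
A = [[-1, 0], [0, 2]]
λ₁ = -1, λ₂ = 2

The characteristic polynomial of A is det(A - λI) = (-1 - λ)(2 - λ) = 0.
The roots are λ = -1 and λ = 2, so the eigenvalues are the diagonal entries.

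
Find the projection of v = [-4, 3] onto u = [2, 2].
[-1/2, -1/2]

The projection of v onto u is proj_u(v) = ((v·u) / (u·u)) · u.
v·u = (-4)*(2) + (3)*(2) = -2.
u·u = (2)*(2) + (2)*(2) = 8.
coefficient = -2 / 8 = -1/4.
proj_u(v) = -1/4 · [2, 2] = [-1/2, -1/2].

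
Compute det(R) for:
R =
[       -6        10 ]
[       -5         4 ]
det(R) = 26

For a 2×2 matrix [[a, b], [c, d]], det = a*d - b*c.
det(R) = (-6)*(4) - (10)*(-5) = -24 + 50 = 26.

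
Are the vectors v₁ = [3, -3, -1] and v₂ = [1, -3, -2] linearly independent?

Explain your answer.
Yes, linearly independent

Two vectors are linearly dependent iff one is a scalar multiple of the other.
No single scalar k satisfies v₂ = k·v₁ (the ratios of corresponding entries disagree), so v₁ and v₂ are linearly independent.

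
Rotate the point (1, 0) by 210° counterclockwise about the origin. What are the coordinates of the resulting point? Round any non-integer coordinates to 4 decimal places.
(-0.8660, -0.5000)

Rotation matrix R(θ) = [[cos θ, -sin θ], [sin θ, cos θ]]; for θ = 210°:
R = [[-√3/2, 1/2], [-1/2, -√3/2]]
Result: R × [1, 0]ᵀ = [-√3/2·1 + (1/2)·0, -1/2·1 + (-√3/2)·0]ᵀ = (-0.8660, -0.5000)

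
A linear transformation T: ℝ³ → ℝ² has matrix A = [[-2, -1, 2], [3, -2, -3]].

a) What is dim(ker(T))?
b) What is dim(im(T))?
dim(ker) = 1, dim(im) = 2

The two rows are not scalar multiples of one another (no single k satisfies row 2 = k × row 1), so they are linearly independent.
Thus rank(A) = 2.
dim(im(T)) = rank(A) = 2.
By the rank-nullity theorem applied to T: ℝ³ → ℝ², rank(A) + nullity(A) = 3 (the domain dimension), so dim(ker(T)) = 3 - 2 = 1.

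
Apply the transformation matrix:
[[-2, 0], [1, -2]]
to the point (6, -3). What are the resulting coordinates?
(-12, 12)

Matrix multiplication:
[[-2, 0], [1, -2]] × [6, -3]ᵀ
= [-2×6 + 0×-3, 1×6 + -2×-3]ᵀ
= [-12.0000, 12.0000]ᵀ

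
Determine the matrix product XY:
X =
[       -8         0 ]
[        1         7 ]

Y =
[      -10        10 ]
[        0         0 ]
XY =
[       80       -80 ]
[      -10        10 ]

Matrix multiplication: (XY)[i][j] = sum over k of X[i][k] * Y[k][j].
  (XY)[0][0] = (-8)*(-10) + (0)*(0) = 80
  (XY)[0][1] = (-8)*(10) + (0)*(0) = -80
  (XY)[1][0] = (1)*(-10) + (7)*(0) = -10
  (XY)[1][1] = (1)*(10) + (7)*(0) = 10
XY =
[       80       -80 ]
[      -10        10 ]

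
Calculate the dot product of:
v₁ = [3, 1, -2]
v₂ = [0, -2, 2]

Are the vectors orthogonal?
-6, No

The dot product is the sum of products of corresponding components.
v₁·v₂ = (3)*(0) + (1)*(-2) + (-2)*(2) = 0 - 2 - 4 = -6.
Two vectors are orthogonal iff their dot product is 0; here the dot product is -6, so the vectors are not orthogonal.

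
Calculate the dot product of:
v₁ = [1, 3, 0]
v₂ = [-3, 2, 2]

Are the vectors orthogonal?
3, No

The dot product is the sum of products of corresponding components.
v₁·v₂ = (1)*(-3) + (3)*(2) + (0)*(2) = -3 + 6 + 0 = 3.
Two vectors are orthogonal iff their dot product is 0; here the dot product is 3, so the vectors are not orthogonal.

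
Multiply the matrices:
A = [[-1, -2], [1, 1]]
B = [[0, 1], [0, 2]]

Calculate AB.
[[0, -5], [0, 3]]

Each entry (i,j) of AB = sum over k of A[i][k]*B[k][j].
(AB)[0][0] = (-1)*(0) + (-2)*(0) = 0
(AB)[0][1] = (-1)*(1) + (-2)*(2) = -5
(AB)[1][0] = (1)*(0) + (1)*(0) = 0
(AB)[1][1] = (1)*(1) + (1)*(2) = 3
AB = [[0, -5], [0, 3]]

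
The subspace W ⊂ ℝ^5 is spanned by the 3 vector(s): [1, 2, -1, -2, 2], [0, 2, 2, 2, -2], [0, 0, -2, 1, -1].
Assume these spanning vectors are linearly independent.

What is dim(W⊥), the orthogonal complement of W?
dim(W⊥) = 2

For any subspace W of ℝ^n, dim(W) + dim(W⊥) = n (the whole-space dimension).
Here the given 3 vectors are linearly independent, so dim(W) = 3.
Thus dim(W⊥) = n - dim(W) = 5 - 3 = 2.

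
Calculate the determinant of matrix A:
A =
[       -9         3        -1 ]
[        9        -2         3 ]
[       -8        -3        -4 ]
det(A) = -74

Expand along row 0 (cofactor expansion): det(A) = a*(e*i - f*h) - b*(d*i - f*g) + c*(d*h - e*g), where the 3×3 is [[a, b, c], [d, e, f], [g, h, i]].
Minor M_00 = (-2)*(-4) - (3)*(-3) = 8 + 9 = 17.
Minor M_01 = (9)*(-4) - (3)*(-8) = -36 + 24 = -12.
Minor M_02 = (9)*(-3) - (-2)*(-8) = -27 - 16 = -43.
det(A) = (-9)*(17) - (3)*(-12) + (-1)*(-43) = -153 + 36 + 43 = -74.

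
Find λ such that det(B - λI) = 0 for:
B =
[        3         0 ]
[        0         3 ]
λ = 3, 3

Solve det(B - λI) = 0. For a 2×2 matrix the characteristic equation is λ² - (trace)λ + det = 0.
trace(B) = a + d = 3 + 3 = 6.
det(B) = a*d - b*c = (3)*(3) - (0)*(0) = 9 - 0 = 9.
Characteristic equation: λ² - (6)λ + (9) = 0.
Discriminant = (6)² - 4*(9) = 36 - 36 = 0.
λ = (6 ± √0) / 2 = (6 ± 0) / 2 = 3, 3.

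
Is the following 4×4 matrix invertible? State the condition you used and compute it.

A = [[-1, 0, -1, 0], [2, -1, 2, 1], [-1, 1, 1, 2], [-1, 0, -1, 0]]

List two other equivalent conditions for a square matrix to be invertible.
No, not invertible; det(A) = 0 (two rows are equal, so the rows are linearly dependent). Equivalent conditions (failing for this A): rank(A) < 4; Ax = 0 has non-trivial solutions; 0 is an eigenvalue; the columns are linearly dependent.

To check invertibility, compute det(A).
In this matrix, row 0 and the last row are identical, so one row is a scalar multiple of another and the rows are linearly dependent.
A matrix with linearly dependent rows has det = 0 and is not invertible.
Equivalent failed conditions:
- rank(A) < 4.
- Ax = 0 has non-trivial solutions.
- 0 is an eigenvalue.
- The columns are linearly dependent.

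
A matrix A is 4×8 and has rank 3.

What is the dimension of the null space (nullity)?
5

The rank-nullity theorem for an m×n matrix states:
rank(A) + nullity(A) = n (the number of columns).
Here n = 8 and rank(A) = 3, so nullity(A) = 8 - 3 = 5.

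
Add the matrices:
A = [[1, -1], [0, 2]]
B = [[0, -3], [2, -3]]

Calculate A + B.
[[1, -4], [2, -1]]

Add corresponding elements:
(1)+(0)=1
(-1)+(-3)=-4
(0)+(2)=2
(2)+(-3)=-1
A + B = [[1, -4], [2, -1]]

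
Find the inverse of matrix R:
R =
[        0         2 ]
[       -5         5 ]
det(R) = 10
R⁻¹ =
[      1/2      -1/5 ]
[      1/2         0 ]

For a 2×2 matrix R = [[a, b], [c, d]] with det(R) ≠ 0, R⁻¹ = (1/det(R)) * [[d, -b], [-c, a]].
det(R) = (0)*(5) - (2)*(-5) = 0 + 10 = 10.
R⁻¹ = (1/10) * [[5, -2], [5, 0]].
Dividing each entry by 10 and reducing:
R⁻¹ =
[      1/2      -1/5 ]
[      1/2         0 ]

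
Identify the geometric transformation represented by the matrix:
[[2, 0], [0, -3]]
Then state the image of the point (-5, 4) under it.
non-uniform scaling by (2, -3); image of (-5, 4) is (-10, -12)

This is diagonal with distinct entries, so it scales the x-axis by 2 and the y-axis by -3.
The matrix [[2, 0], [0, -3]] represents: non-uniform scaling by (2, -3).
Applying it to (-5, 4): [2·-5 + 0·4, 0·-5 + -3·4] = (-10, -12).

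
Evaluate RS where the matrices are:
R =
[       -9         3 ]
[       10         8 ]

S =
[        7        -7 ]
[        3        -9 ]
RS =
[      -54        36 ]
[       94      -142 ]

Matrix multiplication: (RS)[i][j] = sum over k of R[i][k] * S[k][j].
  (RS)[0][0] = (-9)*(7) + (3)*(3) = -54
  (RS)[0][1] = (-9)*(-7) + (3)*(-9) = 36
  (RS)[1][0] = (10)*(7) + (8)*(3) = 94
  (RS)[1][1] = (10)*(-7) + (8)*(-9) = -142
RS =
[      -54        36 ]
[       94      -142 ]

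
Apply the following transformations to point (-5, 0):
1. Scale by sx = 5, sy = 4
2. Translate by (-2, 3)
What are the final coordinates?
(-27, 3)

Step 1: Scale (-5, 0) by (sx, sy) = (5, 4) → (-25, 0)
Step 2: Translate by (-2, 3) → (-27, 3)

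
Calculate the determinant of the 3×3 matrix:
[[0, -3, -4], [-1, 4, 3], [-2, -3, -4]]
-14

Expansion along first row:
det = 0·det([[4,3],[-3,-4]]) - -3·det([[-1,3],[-2,-4]]) + -4·det([[-1,4],[-2,-3]])
    = 0·(4·-4 - 3·-3) - -3·(-1·-4 - 3·-2) + -4·(-1·-3 - 4·-2)
    = 0·-7 - -3·10 + -4·11
    = 0 + 30 + -44 = -14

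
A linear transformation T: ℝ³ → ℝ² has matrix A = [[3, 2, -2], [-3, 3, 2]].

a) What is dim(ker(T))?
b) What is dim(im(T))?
dim(ker) = 1, dim(im) = 2

The two rows are not scalar multiples of one another (no single k satisfies row 2 = k × row 1), so they are linearly independent.
Thus rank(A) = 2.
dim(im(T)) = rank(A) = 2.
By the rank-nullity theorem applied to T: ℝ³ → ℝ², rank(A) + nullity(A) = 3 (the domain dimension), so dim(ker(T)) = 3 - 2 = 1.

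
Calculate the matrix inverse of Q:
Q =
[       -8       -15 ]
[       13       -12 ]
det(Q) = 291
Q⁻¹ =
[    -4/97      5/97 ]
[  -13/291    -8/291 ]

For a 2×2 matrix Q = [[a, b], [c, d]] with det(Q) ≠ 0, Q⁻¹ = (1/det(Q)) * [[d, -b], [-c, a]].
det(Q) = (-8)*(-12) - (-15)*(13) = 96 + 195 = 291.
Q⁻¹ = (1/291) * [[-12, 15], [-13, -8]].
Dividing each entry by 291 and reducing:
Q⁻¹ =
[    -4/97      5/97 ]
[  -13/291    -8/291 ]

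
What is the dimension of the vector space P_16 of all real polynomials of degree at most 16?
Dimension = 17

A polynomial of degree at most 16 can be written as a₀ + a₁x + a₂x² + … + a_16x^16, with 17 free coefficients a₀, …, a_16.
The set {1, x, x², …, x^16} is a basis: it spans P_16 (every such polynomial is a linear combination of these) and is linearly independent (a polynomial is zero iff all its coefficients are zero).
Therefore dim(P_16) = 16 + 1 = 17.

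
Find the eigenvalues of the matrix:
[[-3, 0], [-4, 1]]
λ = -3 and λ = 1

Characteristic equation: det(A - λI) = 0
λ² - (trace)λ + (det) = 0
λ² - (-2)λ + (-3) = 0
λ² + 2λ - 3 = 0
Solving: λ = -3, 1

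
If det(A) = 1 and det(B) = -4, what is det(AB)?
-4

Use the multiplicative property of determinants: det(AB) = det(A)*det(B).
det(AB) = (1)*(-4) = -4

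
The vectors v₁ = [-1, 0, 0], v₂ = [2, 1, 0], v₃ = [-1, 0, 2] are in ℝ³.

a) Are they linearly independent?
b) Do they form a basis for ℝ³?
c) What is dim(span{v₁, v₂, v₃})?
Yes independent, yes basis, dim = 3

Stack v₁, v₂, v₃ as rows of a 3×3 matrix.
[[-1, 0, 0]; [2, 1, 0]; [-1, 0, 2]] is already lower triangular with nonzero diagonal entries (-1, 1, 2), so its determinant is the product of the diagonal entries, det = (-1)·(1)·(2) = -2 ≠ 0, and the rows are linearly independent.
Three linearly independent vectors in ℝ³ form a basis for ℝ³, so dim(span{v₁,v₂,v₃}) = 3.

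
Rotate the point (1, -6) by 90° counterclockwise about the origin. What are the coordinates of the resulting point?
(6, 1)

Rotation matrix R(θ) = [[cos θ, -sin θ], [sin θ, cos θ]]; for θ = 90°:
R = [[0, -1], [1, 0]]
Result: R × [1, -6]ᵀ = [0·1 + (-1)·-6, 1·1 + (0)·-6]ᵀ = (6, 1)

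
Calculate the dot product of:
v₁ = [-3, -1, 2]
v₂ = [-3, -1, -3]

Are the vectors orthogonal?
4, No

The dot product is the sum of products of corresponding components.
v₁·v₂ = (-3)*(-3) + (-1)*(-1) + (2)*(-3) = 9 + 1 - 6 = 4.
Two vectors are orthogonal iff their dot product is 0; here the dot product is 4, so the vectors are not orthogonal.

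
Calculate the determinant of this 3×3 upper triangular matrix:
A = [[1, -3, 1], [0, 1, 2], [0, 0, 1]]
1

The determinant of a triangular matrix is the product of its diagonal entries (the off-diagonal entries above the diagonal do not affect it).
det(A) = (1) * (1) * (1) = 1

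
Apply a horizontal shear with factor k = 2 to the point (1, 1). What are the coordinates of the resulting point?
(3, 1)

Shear matrix for horizontal shear with factor k = 2:
[[1, 2], [0, 1]]
Result: (1, 1) → (3, 1)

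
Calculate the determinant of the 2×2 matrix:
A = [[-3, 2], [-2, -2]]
10

For A = [[a, b], [c, d]], det(A) = a*d - b*c.
det(A) = (-3)*(-2) - (2)*(-2) = 6 - -4 = 10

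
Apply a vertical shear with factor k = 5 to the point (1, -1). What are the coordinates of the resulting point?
(1, 4)

Shear matrix for vertical shear with factor k = 5:
[[1, 0], [5, 1]]
Result: (1, -1) → (1, 4)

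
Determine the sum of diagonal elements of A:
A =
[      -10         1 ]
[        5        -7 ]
tr(A) = -10 - 7 = -17

The trace of a square matrix is the sum of its diagonal entries.
Diagonal entries of A: A[0][0] = -10, A[1][1] = -7.
tr(A) = -10 - 7 = -17.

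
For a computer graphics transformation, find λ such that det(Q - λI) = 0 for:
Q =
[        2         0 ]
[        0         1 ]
λ = 1, 2

Solve det(Q - λI) = 0. For a 2×2 matrix the characteristic equation is λ² - (trace)λ + det = 0.
trace(Q) = a + d = 2 + 1 = 3.
det(Q) = a*d - b*c = (2)*(1) - (0)*(0) = 2 - 0 = 2.
Characteristic equation: λ² - (3)λ + (2) = 0.
Discriminant = (3)² - 4*(2) = 9 - 8 = 1.
λ = (3 ± √1) / 2 = (3 ± 1) / 2 = 1, 2.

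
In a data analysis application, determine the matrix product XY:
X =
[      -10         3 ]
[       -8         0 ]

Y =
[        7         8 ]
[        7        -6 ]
XY =
[      -49       -98 ]
[      -56       -64 ]

Matrix multiplication: (XY)[i][j] = sum over k of X[i][k] * Y[k][j].
  (XY)[0][0] = (-10)*(7) + (3)*(7) = -49
  (XY)[0][1] = (-10)*(8) + (3)*(-6) = -98
  (XY)[1][0] = (-8)*(7) + (0)*(7) = -56
  (XY)[1][1] = (-8)*(8) + (0)*(-6) = -64
XY =
[      -49       -98 ]
[      -56       -64 ]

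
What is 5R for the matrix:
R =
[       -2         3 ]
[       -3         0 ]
5R =
[      -10        15 ]
[      -15         0 ]

Scalar multiplication is elementwise: (5R)[i][j] = 5 * R[i][j].
  (5R)[0][0] = 5 * (-2) = -10
  (5R)[0][1] = 5 * (3) = 15
  (5R)[1][0] = 5 * (-3) = -15
  (5R)[1][1] = 5 * (0) = 0
5R =
[      -10        15 ]
[      -15         0 ]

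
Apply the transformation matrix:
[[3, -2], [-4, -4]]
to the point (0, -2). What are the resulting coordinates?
(4, 8)

Matrix multiplication:
[[3, -2], [-4, -4]] × [0, -2]ᵀ
= [3×0 + -2×-2, -4×0 + -4×-2]ᵀ
= [4.0000, 8.0000]ᵀ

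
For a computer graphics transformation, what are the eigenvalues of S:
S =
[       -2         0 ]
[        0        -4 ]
λ = -4, -2

Solve det(S - λI) = 0. For a 2×2 matrix the characteristic equation is λ² - (trace)λ + det = 0.
trace(S) = a + d = -2 - 4 = -6.
det(S) = a*d - b*c = (-2)*(-4) - (0)*(0) = 8 - 0 = 8.
Characteristic equation: λ² - (-6)λ + (8) = 0.
Discriminant = (-6)² - 4*(8) = 36 - 32 = 4.
λ = (-6 ± √4) / 2 = (-6 ± 2) / 2 = -4, -2.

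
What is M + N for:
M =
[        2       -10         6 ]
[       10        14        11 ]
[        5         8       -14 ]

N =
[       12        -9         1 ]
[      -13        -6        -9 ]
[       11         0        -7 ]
M + N =
[       14       -19         7 ]
[       -3         8         2 ]
[       16         8       -21 ]

Matrix addition is elementwise: (M+N)[i][j] = M[i][j] + N[i][j].
  (M+N)[0][0] = (2) + (12) = 14
  (M+N)[0][1] = (-10) + (-9) = -19
  (M+N)[0][2] = (6) + (1) = 7
  (M+N)[1][0] = (10) + (-13) = -3
  (M+N)[1][1] = (14) + (-6) = 8
  (M+N)[1][2] = (11) + (-9) = 2
  (M+N)[2][0] = (5) + (11) = 16
  (M+N)[2][1] = (8) + (0) = 8
  (M+N)[2][2] = (-14) + (-7) = -21
M + N =
[       14       -19         7 ]
[       -3         8         2 ]
[       16         8       -21 ]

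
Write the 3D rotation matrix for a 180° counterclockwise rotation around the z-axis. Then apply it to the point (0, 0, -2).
R = [[-1, 0, 0], [0, -1, 0], [0, 0, 1]]; R·(0, 0, -2) = (0, 0, -2)

Rotation matrix for 180° around z-axis:
cos(180°) = -1, sin(180°) = 0
R = [[-1, 0, 0], [0, -1, 0], [0, 0, 1]]
Apply to (0, 0, -2): R·[0, 0, -2]ᵀ = (0, 0, -2)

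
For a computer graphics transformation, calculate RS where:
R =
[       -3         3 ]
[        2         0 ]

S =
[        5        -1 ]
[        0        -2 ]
RS =
[      -15        -3 ]
[       10        -2 ]

Matrix multiplication: (RS)[i][j] = sum over k of R[i][k] * S[k][j].
  (RS)[0][0] = (-3)*(5) + (3)*(0) = -15
  (RS)[0][1] = (-3)*(-1) + (3)*(-2) = -3
  (RS)[1][0] = (2)*(5) + (0)*(0) = 10
  (RS)[1][1] = (2)*(-1) + (0)*(-2) = -2
RS =
[      -15        -3 ]
[       10        -2 ]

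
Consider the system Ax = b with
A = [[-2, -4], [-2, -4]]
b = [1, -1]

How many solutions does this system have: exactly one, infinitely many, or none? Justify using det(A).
No solution

det(A) = (-2)*(-4) - (-4)*(-2) = 0, so A is singular.
The column space of A is span(column 1) = span([-2, -2]).
b = [1, -1] is not a scalar multiple of column 1, so b ∉ column space and the system is inconsistent — no solution.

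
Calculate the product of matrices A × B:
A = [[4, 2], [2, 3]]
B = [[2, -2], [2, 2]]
[[12, -4], [10, 2]]

Matrix multiplication:
C[0][0] = 4×2 + 2×2 = 12
C[0][1] = 4×-2 + 2×2 = -4
C[1][0] = 2×2 + 3×2 = 10
C[1][1] = 2×-2 + 3×2 = 2
Result: [[12, -4], [10, 2]]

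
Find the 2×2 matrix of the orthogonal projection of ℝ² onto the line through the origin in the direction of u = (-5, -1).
[[25/26, 5/26], [5/26, 1/26]]

The orthogonal projection onto the line spanned by a nonzero vector u = (a, b) has matrix P = (u uᵀ) / (uᵀ u) = (1/(a² + b²)) · [[a², ab], [ab, b²]].
Here u = (-5, -1), so a² + b² = 25 + 1 = 26.
P = (1/26) · [[25, 5], [5, 1]] = [[25/26, 5/26], [5/26, 1/26]].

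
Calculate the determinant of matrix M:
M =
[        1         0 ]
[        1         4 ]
det(M) = 4

For a 2×2 matrix [[a, b], [c, d]], det = a*d - b*c.
det(M) = (1)*(4) - (0)*(1) = 4 - 0 = 4.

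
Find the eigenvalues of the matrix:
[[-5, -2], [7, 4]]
λ = -3 and λ = 2

Characteristic equation: det(A - λI) = 0
λ² - (trace)λ + (det) = 0
λ² - (-1)λ + (-6) = 0
λ² + 1λ - 6 = 0
Solving: λ = -3, 2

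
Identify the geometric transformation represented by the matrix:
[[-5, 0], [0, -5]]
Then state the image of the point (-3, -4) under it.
uniform scaling by factor -5; image of (-3, -4) is (15, 20)

This is a diagonal matrix with equal entries -5, so it scales both axes by the same factor -5.
The matrix [[-5, 0], [0, -5]] represents: uniform scaling by factor -5.
Applying it to (-3, -4): [-5·-3 + 0·-4, 0·-3 + -5·-4] = (15, 20).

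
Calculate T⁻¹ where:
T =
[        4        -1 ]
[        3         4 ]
det(T) = 19
T⁻¹ =
[     4/19      1/19 ]
[    -3/19      4/19 ]

For a 2×2 matrix T = [[a, b], [c, d]] with det(T) ≠ 0, T⁻¹ = (1/det(T)) * [[d, -b], [-c, a]].
det(T) = (4)*(4) - (-1)*(3) = 16 + 3 = 19.
T⁻¹ = (1/19) * [[4, 1], [-3, 4]].
Dividing each entry by 19 and reducing:
T⁻¹ =
[     4/19      1/19 ]
[    -3/19      4/19 ]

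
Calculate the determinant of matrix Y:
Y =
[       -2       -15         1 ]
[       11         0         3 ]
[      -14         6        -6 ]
det(Y) = -258

Expand along row 0 (cofactor expansion): det(Y) = a*(e*i - f*h) - b*(d*i - f*g) + c*(d*h - e*g), where the 3×3 is [[a, b, c], [d, e, f], [g, h, i]].
Minor M_00 = (0)*(-6) - (3)*(6) = 0 - 18 = -18.
Minor M_01 = (11)*(-6) - (3)*(-14) = -66 + 42 = -24.
Minor M_02 = (11)*(6) - (0)*(-14) = 66 - 0 = 66.
det(Y) = (-2)*(-18) - (-15)*(-24) + (1)*(66) = 36 - 360 + 66 = -258.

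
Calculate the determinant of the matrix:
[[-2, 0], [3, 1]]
-2

For a 2×2 matrix [[a, b], [c, d]], det = ad - bc
det = (-2)(1) - (0)(3) = -2 - 0 = -2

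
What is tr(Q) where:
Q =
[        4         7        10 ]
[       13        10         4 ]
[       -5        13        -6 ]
tr(Q) = 4 + 10 - 6 = 8

The trace of a square matrix is the sum of its diagonal entries.
Diagonal entries of Q: Q[0][0] = 4, Q[1][1] = 10, Q[2][2] = -6.
tr(Q) = 4 + 10 - 6 = 8.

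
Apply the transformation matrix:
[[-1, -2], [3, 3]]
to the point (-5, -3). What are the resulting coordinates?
(11, -24)

Matrix multiplication:
[[-1, -2], [3, 3]] × [-5, -3]ᵀ
= [-1×-5 + -2×-3, 3×-5 + 3×-3]ᵀ
= [11.0000, -24.0000]ᵀ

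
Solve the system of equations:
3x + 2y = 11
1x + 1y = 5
x = 1, y = 4

Use elimination (row reduction):
Equation 1: 3x + 2y = 11.
Equation 2: 1x + 1y = 5.
Multiply Eq1 by 1 and Eq2 by 3: 3x + 2y = 11;  3x + 3y = 15.
Subtract: (1)y = 4, so y = 4.
Back-substitute into Eq1: 3x + 2*(4) = 11, so x = 1.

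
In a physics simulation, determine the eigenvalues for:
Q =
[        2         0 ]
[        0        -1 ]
λ = -1, 2

Solve det(Q - λI) = 0. For a 2×2 matrix the characteristic equation is λ² - (trace)λ + det = 0.
trace(Q) = a + d = 2 - 1 = 1.
det(Q) = a*d - b*c = (2)*(-1) - (0)*(0) = -2 - 0 = -2.
Characteristic equation: λ² - (1)λ + (-2) = 0.
Discriminant = (1)² - 4*(-2) = 1 + 8 = 9.
λ = (1 ± √9) / 2 = (1 ± 3) / 2 = -1, 2.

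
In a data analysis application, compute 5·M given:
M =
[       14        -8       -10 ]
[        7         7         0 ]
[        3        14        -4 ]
5M =
[       70       -40       -50 ]
[       35        35         0 ]
[       15        70       -20 ]

Scalar multiplication is elementwise: (5M)[i][j] = 5 * M[i][j].
  (5M)[0][0] = 5 * (14) = 70
  (5M)[0][1] = 5 * (-8) = -40
  (5M)[0][2] = 5 * (-10) = -50
  (5M)[1][0] = 5 * (7) = 35
  (5M)[1][1] = 5 * (7) = 35
  (5M)[1][2] = 5 * (0) = 0
  (5M)[2][0] = 5 * (3) = 15
  (5M)[2][1] = 5 * (14) = 70
  (5M)[2][2] = 5 * (-4) = -20
5M =
[       70       -40       -50 ]
[       35        35         0 ]
[       15        70       -20 ]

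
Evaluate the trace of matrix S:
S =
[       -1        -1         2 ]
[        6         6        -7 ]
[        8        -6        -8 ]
tr(S) = -1 + 6 - 8 = -3

The trace of a square matrix is the sum of its diagonal entries.
Diagonal entries of S: S[0][0] = -1, S[1][1] = 6, S[2][2] = -8.
tr(S) = -1 + 6 - 8 = -3.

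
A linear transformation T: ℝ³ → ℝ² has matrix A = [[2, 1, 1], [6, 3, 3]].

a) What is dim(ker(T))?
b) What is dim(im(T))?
dim(ker) = 2, dim(im) = 1

Observe that row 2 = 3 × row 1 (so the rows are linearly dependent).
Thus rank(A) = 1 (only one linearly independent row).
dim(im(T)) = rank(A) = 1.
By the rank-nullity theorem applied to T: ℝ³ → ℝ², rank(A) + nullity(A) = 3 (the domain dimension), so dim(ker(T)) = 3 - 1 = 2.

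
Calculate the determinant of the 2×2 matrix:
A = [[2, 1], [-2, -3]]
-4

For A = [[a, b], [c, d]], det(A) = a*d - b*c.
det(A) = (2)*(-3) - (1)*(-2) = -6 - -2 = -4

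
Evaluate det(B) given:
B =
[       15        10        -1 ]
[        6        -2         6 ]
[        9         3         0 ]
det(B) = 234

Expand along row 0 (cofactor expansion): det(B) = a*(e*i - f*h) - b*(d*i - f*g) + c*(d*h - e*g), where the 3×3 is [[a, b, c], [d, e, f], [g, h, i]].
Minor M_00 = (-2)*(0) - (6)*(3) = 0 - 18 = -18.
Minor M_01 = (6)*(0) - (6)*(9) = 0 - 54 = -54.
Minor M_02 = (6)*(3) - (-2)*(9) = 18 + 18 = 36.
det(B) = (15)*(-18) - (10)*(-54) + (-1)*(36) = -270 + 540 - 36 = 234.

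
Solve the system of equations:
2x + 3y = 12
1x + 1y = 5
x = 3, y = 2

Use elimination (row reduction):
Equation 1: 2x + 3y = 12.
Equation 2: 1x + 1y = 5.
Multiply Eq1 by 1 and Eq2 by 2: 2x + 3y = 12;  2x + 2y = 10.
Subtract: (-1)y = -2, so y = 2.
Back-substitute into Eq1: 2x + 3*(2) = 12, so x = 3.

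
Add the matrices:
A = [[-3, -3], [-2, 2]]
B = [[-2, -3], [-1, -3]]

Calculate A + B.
[[-5, -6], [-3, -1]]

Add corresponding elements:
(-3)+(-2)=-5
(-3)+(-3)=-6
(-2)+(-1)=-3
(2)+(-3)=-1
A + B = [[-5, -6], [-3, -1]]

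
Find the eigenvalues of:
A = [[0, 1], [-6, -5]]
λ = -3, -2

Solve det(A - λI) = 0. For a 2×2 matrix this is λ² - (trace)λ + det = 0.
trace(A) = 0 - 5 = -5.
det(A) = (0)*(-5) - (1)*(-6) = 0 + 6 = 6.
Characteristic equation: λ² - (-5)λ + (6) = 0.
Discriminant: (-5)² - 4*(6) = 25 - 24 = 1.
Roots: λ = (-5 ± √1) / 2 = -3, -2.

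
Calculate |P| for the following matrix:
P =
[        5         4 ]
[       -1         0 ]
det(P) = 4

For a 2×2 matrix [[a, b], [c, d]], det = a*d - b*c.
det(P) = (5)*(0) - (4)*(-1) = 0 + 4 = 4.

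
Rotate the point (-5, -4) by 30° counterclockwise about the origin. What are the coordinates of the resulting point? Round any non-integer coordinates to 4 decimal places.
(-2.3301, -5.9641)

Rotation matrix R(θ) = [[cos θ, -sin θ], [sin θ, cos θ]]; for θ = 30°:
R = [[√3/2, -1/2], [1/2, √3/2]]
Result: R × [-5, -4]ᵀ = [√3/2·-5 + (-1/2)·-4, 1/2·-5 + (√3/2)·-4]ᵀ = (-2.3301, -5.9641)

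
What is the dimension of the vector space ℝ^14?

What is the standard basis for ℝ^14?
Dimension = 14; standard basis = {e_1, e_2, e_3, …, e_14}

ℝ^14 is the space of 14-tuples of real numbers; its dimension is 14.
The standard basis consists of 14 vectors: e_1, e_2, e_3, …, e_14, where e_i is the vector with 1 in position i and 0 elsewhere.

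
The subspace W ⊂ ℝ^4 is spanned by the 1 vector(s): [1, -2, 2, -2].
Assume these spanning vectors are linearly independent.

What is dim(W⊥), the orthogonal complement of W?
dim(W⊥) = 3

For any subspace W of ℝ^n, dim(W) + dim(W⊥) = n (the whole-space dimension).
Here the given 1 vectors are linearly independent, so dim(W) = 1.
Thus dim(W⊥) = n - dim(W) = 4 - 1 = 3.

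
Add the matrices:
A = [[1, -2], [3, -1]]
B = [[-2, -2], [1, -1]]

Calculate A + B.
[[-1, -4], [4, -2]]

Add corresponding elements:
(1)+(-2)=-1
(-2)+(-2)=-4
(3)+(1)=4
(-1)+(-1)=-2
A + B = [[-1, -4], [4, -2]]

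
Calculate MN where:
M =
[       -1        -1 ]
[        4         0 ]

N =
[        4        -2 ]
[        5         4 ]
MN =
[       -9        -2 ]
[       16        -8 ]

Matrix multiplication: (MN)[i][j] = sum over k of M[i][k] * N[k][j].
  (MN)[0][0] = (-1)*(4) + (-1)*(5) = -9
  (MN)[0][1] = (-1)*(-2) + (-1)*(4) = -2
  (MN)[1][0] = (4)*(4) + (0)*(5) = 16
  (MN)[1][1] = (4)*(-2) + (0)*(4) = -8
MN =
[       -9        -2 ]
[       16        -8 ]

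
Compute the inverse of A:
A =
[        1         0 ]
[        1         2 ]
det(A) = 2
A⁻¹ =
[        1         0 ]
[     -1/2       1/2 ]

For a 2×2 matrix A = [[a, b], [c, d]] with det(A) ≠ 0, A⁻¹ = (1/det(A)) * [[d, -b], [-c, a]].
det(A) = (1)*(2) - (0)*(1) = 2 - 0 = 2.
A⁻¹ = (1/2) * [[2, 0], [-1, 1]].
Dividing each entry by 2 and reducing:
A⁻¹ =
[        1         0 ]
[     -1/2       1/2 ]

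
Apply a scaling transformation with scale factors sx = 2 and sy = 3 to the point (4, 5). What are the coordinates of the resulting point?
(8, 15)

Scaling matrix:
[[2, 0], [0, 3]]
Result: (4 × 2, 5 × 3) = (8, 15)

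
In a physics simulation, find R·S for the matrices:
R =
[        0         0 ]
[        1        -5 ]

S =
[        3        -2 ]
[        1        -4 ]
RS =
[        0         0 ]
[       -2        18 ]

Matrix multiplication: (RS)[i][j] = sum over k of R[i][k] * S[k][j].
  (RS)[0][0] = (0)*(3) + (0)*(1) = 0
  (RS)[0][1] = (0)*(-2) + (0)*(-4) = 0
  (RS)[1][0] = (1)*(3) + (-5)*(1) = -2
  (RS)[1][1] = (1)*(-2) + (-5)*(-4) = 18
RS =
[        0         0 ]
[       -2        18 ]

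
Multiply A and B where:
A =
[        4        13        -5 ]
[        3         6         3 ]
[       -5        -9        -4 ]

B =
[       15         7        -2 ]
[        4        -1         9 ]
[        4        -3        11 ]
AB =
[       92        30        54 ]
[       81         6        81 ]
[     -127       -14      -115 ]

Matrix multiplication: (AB)[i][j] = sum over k of A[i][k] * B[k][j].
  (AB)[0][0] = (4)*(15) + (13)*(4) + (-5)*(4) = 92
  (AB)[0][1] = (4)*(7) + (13)*(-1) + (-5)*(-3) = 30
  (AB)[0][2] = (4)*(-2) + (13)*(9) + (-5)*(11) = 54
  (AB)[1][0] = (3)*(15) + (6)*(4) + (3)*(4) = 81
  (AB)[1][1] = (3)*(7) + (6)*(-1) + (3)*(-3) = 6
  (AB)[1][2] = (3)*(-2) + (6)*(9) + (3)*(11) = 81
  (AB)[2][0] = (-5)*(15) + (-9)*(4) + (-4)*(4) = -127
  (AB)[2][1] = (-5)*(7) + (-9)*(-1) + (-4)*(-3) = -14
  (AB)[2][2] = (-5)*(-2) + (-9)*(9) + (-4)*(11) = -115
AB =
[       92        30        54 ]
[       81         6        81 ]
[     -127       -14      -115 ]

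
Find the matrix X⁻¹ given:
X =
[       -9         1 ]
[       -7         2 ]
det(X) = -11
X⁻¹ =
[    -2/11      1/11 ]
[    -7/11      9/11 ]

For a 2×2 matrix X = [[a, b], [c, d]] with det(X) ≠ 0, X⁻¹ = (1/det(X)) * [[d, -b], [-c, a]].
det(X) = (-9)*(2) - (1)*(-7) = -18 + 7 = -11.
X⁻¹ = (1/-11) * [[2, -1], [7, -9]].
Dividing each entry by -11 and reducing:
X⁻¹ =
[    -2/11      1/11 ]
[    -7/11      9/11 ]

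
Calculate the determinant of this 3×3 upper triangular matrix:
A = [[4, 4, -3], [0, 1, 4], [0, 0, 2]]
8

The determinant of a triangular matrix is the product of its diagonal entries (the off-diagonal entries above the diagonal do not affect it).
det(A) = (4) * (1) * (2) = 8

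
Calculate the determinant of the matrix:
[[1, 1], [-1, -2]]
-1

For a 2×2 matrix [[a, b], [c, d]], det = ad - bc
det = (1)(-2) - (1)(-1) = -2 - -1 = -1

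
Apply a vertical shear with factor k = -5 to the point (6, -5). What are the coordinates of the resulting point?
(6, -35)

Shear matrix for vertical shear with factor k = -5:
[[1, 0], [-5, 1]]
Result: (6, -5) → (6, -35)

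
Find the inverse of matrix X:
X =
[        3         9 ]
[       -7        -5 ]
det(X) = 48
X⁻¹ =
[    -5/48     -3/16 ]
[     7/48      1/16 ]

For a 2×2 matrix X = [[a, b], [c, d]] with det(X) ≠ 0, X⁻¹ = (1/det(X)) * [[d, -b], [-c, a]].
det(X) = (3)*(-5) - (9)*(-7) = -15 + 63 = 48.
X⁻¹ = (1/48) * [[-5, -9], [7, 3]].
Dividing each entry by 48 and reducing:
X⁻¹ =
[    -5/48     -3/16 ]
[     7/48      1/16 ]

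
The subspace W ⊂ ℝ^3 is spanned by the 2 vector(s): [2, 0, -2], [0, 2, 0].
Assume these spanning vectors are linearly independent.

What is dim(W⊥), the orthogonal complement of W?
dim(W⊥) = 1

For any subspace W of ℝ^n, dim(W) + dim(W⊥) = n (the whole-space dimension).
Here the given 2 vectors are linearly independent, so dim(W) = 2.
Thus dim(W⊥) = n - dim(W) = 3 - 2 = 1.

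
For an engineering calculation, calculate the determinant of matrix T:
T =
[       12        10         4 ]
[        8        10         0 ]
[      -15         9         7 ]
det(T) = 1168

Expand along row 0 (cofactor expansion): det(T) = a*(e*i - f*h) - b*(d*i - f*g) + c*(d*h - e*g), where the 3×3 is [[a, b, c], [d, e, f], [g, h, i]].
Minor M_00 = (10)*(7) - (0)*(9) = 70 - 0 = 70.
Minor M_01 = (8)*(7) - (0)*(-15) = 56 - 0 = 56.
Minor M_02 = (8)*(9) - (10)*(-15) = 72 + 150 = 222.
det(T) = (12)*(70) - (10)*(56) + (4)*(222) = 840 - 560 + 888 = 1168.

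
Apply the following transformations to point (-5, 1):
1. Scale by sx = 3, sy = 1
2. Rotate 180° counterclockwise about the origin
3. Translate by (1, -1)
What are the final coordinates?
(16, -2)

Step 1: Scale → (-15, 1)
Step 2: Rotate 180° → (15, -1)
Step 3: Translate → (16, -2)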